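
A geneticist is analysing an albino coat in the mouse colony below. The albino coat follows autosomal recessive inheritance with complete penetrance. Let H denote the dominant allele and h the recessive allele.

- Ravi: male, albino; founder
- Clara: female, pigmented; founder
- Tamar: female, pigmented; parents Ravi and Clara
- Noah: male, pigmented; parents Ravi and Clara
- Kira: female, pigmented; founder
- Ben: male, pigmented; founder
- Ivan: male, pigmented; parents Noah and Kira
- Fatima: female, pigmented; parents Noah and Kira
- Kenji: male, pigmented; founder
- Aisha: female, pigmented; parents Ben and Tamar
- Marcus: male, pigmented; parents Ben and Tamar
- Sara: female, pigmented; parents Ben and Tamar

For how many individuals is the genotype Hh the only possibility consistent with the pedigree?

2

Obligate heterozygotes: Tamar is pigmented so carries H and received h from Ravi (hh), so Tamar is Hh; Noah is pigmented so carries H and received h from Ravi (hh), so Noah is Hh.
Every other individual is either homozygous by phenotype or has at least one consistent homozygous assignment, so the count is 2.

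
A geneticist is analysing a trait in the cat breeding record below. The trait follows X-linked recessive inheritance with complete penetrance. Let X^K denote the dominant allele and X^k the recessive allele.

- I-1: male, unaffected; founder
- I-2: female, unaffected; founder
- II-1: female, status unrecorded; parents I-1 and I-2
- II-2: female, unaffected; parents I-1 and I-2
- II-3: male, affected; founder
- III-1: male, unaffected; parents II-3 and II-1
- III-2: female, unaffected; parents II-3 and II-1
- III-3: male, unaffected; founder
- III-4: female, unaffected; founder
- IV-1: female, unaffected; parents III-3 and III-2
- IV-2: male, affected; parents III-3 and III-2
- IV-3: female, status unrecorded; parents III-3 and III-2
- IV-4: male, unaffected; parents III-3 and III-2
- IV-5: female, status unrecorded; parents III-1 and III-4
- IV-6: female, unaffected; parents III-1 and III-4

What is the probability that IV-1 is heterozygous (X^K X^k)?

1/2

III-3 is unaffected, so III-3 is X^K Y.
III-2 is unaffected so carries K and received k from II-3 (X^k Y), so III-2 is X^K X^k.
Their cross gives offspring ratios 1/2 X^K X^K : 1/2 X^K X^k. Conditioning on IV-1 being unaffected, P(X^K X^k) = 1/2 / 1 = 1/2.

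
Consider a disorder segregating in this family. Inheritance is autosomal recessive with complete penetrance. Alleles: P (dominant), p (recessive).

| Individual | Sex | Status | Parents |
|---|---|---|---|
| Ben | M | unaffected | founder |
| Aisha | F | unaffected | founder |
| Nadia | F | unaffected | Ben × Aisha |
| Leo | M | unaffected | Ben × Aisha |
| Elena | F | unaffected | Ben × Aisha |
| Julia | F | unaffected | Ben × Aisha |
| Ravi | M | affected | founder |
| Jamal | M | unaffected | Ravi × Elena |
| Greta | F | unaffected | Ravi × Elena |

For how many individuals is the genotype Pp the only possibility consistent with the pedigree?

Obligate heterozygotes: Jamal is unaffected so carries P and received p from Ravi (pp), so Jamal is Pp; Greta is unaffected so carries P and received p from Ravi (pp), so Greta is Pp.
Every other individual is either homozygous by phenotype or has at least one consistent homozygous assignment, so the count is 2.

2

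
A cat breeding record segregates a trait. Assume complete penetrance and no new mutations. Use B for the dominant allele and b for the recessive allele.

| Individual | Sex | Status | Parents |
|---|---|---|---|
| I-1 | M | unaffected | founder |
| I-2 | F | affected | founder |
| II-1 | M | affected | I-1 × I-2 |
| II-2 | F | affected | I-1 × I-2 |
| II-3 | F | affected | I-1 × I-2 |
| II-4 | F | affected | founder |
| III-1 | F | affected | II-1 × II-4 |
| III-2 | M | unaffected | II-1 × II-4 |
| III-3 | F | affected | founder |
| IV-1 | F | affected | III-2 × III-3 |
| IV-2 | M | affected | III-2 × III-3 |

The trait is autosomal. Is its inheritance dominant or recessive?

II-1 and II-4 are both affected yet have an unaffected child III-2. Under a recessive model two affected parents are homozygous and every child would be affected, so the trait cannot be recessive.

dominant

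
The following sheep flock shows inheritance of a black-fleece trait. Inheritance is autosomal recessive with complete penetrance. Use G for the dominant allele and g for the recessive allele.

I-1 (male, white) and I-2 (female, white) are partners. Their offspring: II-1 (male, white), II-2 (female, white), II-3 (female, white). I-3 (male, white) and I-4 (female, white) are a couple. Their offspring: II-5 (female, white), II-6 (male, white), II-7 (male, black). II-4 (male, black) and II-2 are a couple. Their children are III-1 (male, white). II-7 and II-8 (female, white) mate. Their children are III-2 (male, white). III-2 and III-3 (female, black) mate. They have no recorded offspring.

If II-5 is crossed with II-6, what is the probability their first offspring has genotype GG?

I-3 is white so carries G and passed g to II-7 (gg), so I-3 is Gg.
I-4 is white so carries G and passed g to II-7 (gg), so I-4 is Gg.
II-5 is a white offspring of I-3 (Gg) × I-4 (Gg), whose cross gives 1/4 GG : 1/2 Gg : 1/4 gg; conditioning on being white, II-5 is GG with probability 1/3, Gg with probability 2/3.
II-6 is a white offspring of I-3 (Gg) × I-4 (Gg), whose cross gives 1/4 GG : 1/2 Gg : 1/4 gg; conditioning on being white, II-6 is GG with probability 1/3, Gg with probability 2/3.
Summing over parental genotype combinations, P(offspring has genotype GG) = 1/9·1 + 2/9·1/2 + 2/9·1/2 + 4/9·1/4 = 4/9.

4/9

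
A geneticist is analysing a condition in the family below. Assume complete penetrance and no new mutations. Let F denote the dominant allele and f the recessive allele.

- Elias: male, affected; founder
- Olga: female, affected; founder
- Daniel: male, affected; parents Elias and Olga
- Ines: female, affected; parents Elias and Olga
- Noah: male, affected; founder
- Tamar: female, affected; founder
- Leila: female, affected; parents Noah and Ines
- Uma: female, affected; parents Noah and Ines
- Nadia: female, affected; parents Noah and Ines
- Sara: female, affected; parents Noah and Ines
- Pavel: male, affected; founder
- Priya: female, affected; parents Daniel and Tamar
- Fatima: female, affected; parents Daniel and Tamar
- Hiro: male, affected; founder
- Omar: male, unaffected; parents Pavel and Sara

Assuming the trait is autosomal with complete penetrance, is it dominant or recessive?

dominant

Pavel and Sara are both affected yet have an unaffected child Omar. Under a recessive model two affected parents are homozygous and every child would be affected, so the trait cannot be recessive.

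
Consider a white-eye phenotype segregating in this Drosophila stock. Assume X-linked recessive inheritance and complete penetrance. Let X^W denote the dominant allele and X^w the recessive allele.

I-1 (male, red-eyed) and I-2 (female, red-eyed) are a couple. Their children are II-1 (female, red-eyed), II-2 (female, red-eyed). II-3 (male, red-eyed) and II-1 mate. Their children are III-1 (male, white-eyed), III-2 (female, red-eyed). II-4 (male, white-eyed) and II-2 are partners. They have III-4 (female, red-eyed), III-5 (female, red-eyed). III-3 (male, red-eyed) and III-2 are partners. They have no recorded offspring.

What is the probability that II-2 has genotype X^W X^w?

I-1 is red-eyed, so I-1 is X^W Y.
I-2 is red-eyed so carries W and passed w to II-1 (X^W X^w, whose W came from I-1), so I-2 is X^W X^w.
Their cross gives offspring ratios 1/2 X^W X^W : 1/2 X^W X^w. Conditioning on II-2 being red-eyed, P(X^W X^w) = 1/2 / 1 = 1/2 before taking II-2's own offspring into account.
II-4 is white-eyed, so II-4 is X^w Y.
Now use II-2's offspring. Probability of each recorded status — red-eyed daughter III-4: 1/2 if II-2 is X^W X^w, 1 if X^W X^W; red-eyed daughter III-5: 1/2 if II-2 is X^W X^w, 1 if X^W X^W.
Bayes: P(X^W X^w) = 1/2·1/4 / (1/2·1/4 + 1/2·1) = 1/5.

1/5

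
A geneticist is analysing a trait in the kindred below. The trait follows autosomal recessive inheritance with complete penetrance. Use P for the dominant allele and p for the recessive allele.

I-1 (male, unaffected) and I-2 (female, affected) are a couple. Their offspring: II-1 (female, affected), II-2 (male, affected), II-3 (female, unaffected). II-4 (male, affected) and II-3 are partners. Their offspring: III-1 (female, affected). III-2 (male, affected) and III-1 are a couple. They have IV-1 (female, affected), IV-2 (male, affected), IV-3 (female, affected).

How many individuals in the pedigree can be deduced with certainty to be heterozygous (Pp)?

2

Obligate heterozygotes: I-1 is unaffected so carries P and passed p to II-1 (pp), so I-1 is Pp; II-3 is unaffected so carries P and received p from I-2 (pp), so II-3 is Pp.
Every other individual is either homozygous by phenotype or has at least one consistent homozygous assignment, so the count is 2.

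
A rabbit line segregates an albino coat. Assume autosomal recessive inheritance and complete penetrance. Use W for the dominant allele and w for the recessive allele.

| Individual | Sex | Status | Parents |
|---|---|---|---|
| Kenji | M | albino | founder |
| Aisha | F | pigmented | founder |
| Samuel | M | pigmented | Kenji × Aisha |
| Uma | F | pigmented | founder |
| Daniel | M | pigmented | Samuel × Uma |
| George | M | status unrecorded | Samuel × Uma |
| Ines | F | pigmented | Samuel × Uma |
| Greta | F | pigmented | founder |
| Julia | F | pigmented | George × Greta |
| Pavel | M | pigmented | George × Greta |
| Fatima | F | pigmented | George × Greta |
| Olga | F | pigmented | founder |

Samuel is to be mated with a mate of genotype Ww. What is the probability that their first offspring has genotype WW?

Samuel is pigmented so carries W and received w from Kenji (ww), so Samuel is Ww.
The cross gives 1/4 WW : 1/2 Ww : 1/4 ww, so P(offspring has genotype WW) = 1/4.

1/4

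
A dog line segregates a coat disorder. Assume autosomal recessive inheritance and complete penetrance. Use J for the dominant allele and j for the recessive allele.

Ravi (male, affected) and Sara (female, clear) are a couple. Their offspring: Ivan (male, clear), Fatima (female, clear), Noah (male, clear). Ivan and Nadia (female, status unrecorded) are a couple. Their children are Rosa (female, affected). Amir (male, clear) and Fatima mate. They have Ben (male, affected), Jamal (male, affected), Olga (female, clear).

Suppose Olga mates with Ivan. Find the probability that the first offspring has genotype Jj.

1/2

Amir is clear so carries J and passed j to Ben (jj), so Amir is Jj.
Fatima is clear so carries J and received j from Ravi (jj), so Fatima is Jj.
Olga is a clear offspring of Amir (Jj) × Fatima (Jj), whose cross gives 1/4 JJ : 1/2 Jj : 1/4 jj; conditioning on being clear, Olga is JJ with probability 1/3, Jj with probability 2/3.
Ivan is clear so carries J and received j from Ravi (jj), so Ivan is Jj.
Summing over parental genotype combinations, P(offspring has genotype Jj) = 1/3·1/2 + 2/3·1/2 = 1/2.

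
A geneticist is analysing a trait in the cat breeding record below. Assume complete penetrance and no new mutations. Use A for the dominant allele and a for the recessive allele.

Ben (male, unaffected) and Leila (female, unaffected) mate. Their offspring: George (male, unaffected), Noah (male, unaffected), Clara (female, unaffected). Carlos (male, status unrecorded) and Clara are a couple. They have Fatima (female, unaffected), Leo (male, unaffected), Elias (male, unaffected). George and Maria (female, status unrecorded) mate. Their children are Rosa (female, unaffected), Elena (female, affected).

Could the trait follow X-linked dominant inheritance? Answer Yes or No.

A consistent assignment under X-linked dominant exists: Ben X^a Y, Leila X^a X^a, George X^a Y, Noah X^a Y, Clara X^a X^a, Carlos X^a Y, Maria X^A X^a, Fatima X^a X^a, Leo X^a Y, Elias X^a Y, Rosa X^a X^a, Elena X^A X^a.
In this assignment every recorded phenotype matches its genotype and every non-founder's genotype is obtainable from its parents' genotypes, so the pedigree is consistent.

Yes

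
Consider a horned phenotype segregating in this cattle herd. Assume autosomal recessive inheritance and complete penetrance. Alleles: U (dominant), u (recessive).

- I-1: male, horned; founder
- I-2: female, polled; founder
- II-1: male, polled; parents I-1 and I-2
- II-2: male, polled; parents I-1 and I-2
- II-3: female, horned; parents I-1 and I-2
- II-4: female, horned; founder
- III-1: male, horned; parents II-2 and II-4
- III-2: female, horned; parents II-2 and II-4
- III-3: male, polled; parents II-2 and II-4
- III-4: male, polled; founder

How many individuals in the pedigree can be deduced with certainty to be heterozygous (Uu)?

4

Obligate heterozygotes: I-2 is polled so carries U and passed u to II-3 (uu), so I-2 is Uu; II-1 is polled so carries U and received u from I-1 (uu), so II-1 is Uu; II-2 is polled so carries U and received u from I-1 (uu), so II-2 is Uu; III-3 is polled so carries U and received u from II-4 (uu), so III-3 is Uu.
Every other individual is either homozygous by phenotype or has at least one consistent homozygous assignment, so the count is 4.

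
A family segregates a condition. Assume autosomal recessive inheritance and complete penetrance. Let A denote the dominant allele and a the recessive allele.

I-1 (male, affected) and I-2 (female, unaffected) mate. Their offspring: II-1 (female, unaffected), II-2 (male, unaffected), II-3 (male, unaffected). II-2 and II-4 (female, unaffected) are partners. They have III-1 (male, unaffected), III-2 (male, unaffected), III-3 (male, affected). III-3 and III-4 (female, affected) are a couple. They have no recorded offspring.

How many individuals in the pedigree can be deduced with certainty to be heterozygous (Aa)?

4

Obligate heterozygotes: II-1 is unaffected so carries A and received a from I-1 (aa), so II-1 is Aa; II-2 is unaffected so carries A and received a from I-1 (aa), so II-2 is Aa; II-3 is unaffected so carries A and received a from I-1 (aa), so II-3 is Aa; II-4 is unaffected so carries A and passed a to III-3 (aa), so II-4 is Aa.
Every other individual is either homozygous by phenotype or has at least one consistent homozygous assignment, so the count is 4.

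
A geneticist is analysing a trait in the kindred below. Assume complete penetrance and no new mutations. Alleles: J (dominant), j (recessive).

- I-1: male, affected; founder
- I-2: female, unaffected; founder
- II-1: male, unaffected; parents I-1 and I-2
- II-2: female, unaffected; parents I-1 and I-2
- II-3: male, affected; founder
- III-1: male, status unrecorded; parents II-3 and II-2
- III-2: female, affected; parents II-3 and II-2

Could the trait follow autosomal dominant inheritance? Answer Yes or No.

A consistent assignment under autosomal dominant exists: I-1 Jj, I-2 jj, II-1 jj, II-2 jj, II-3 JJ, III-1 Jj, III-2 Jj.
In this assignment every recorded phenotype matches its genotype and every non-founder's genotype is obtainable from its parents' genotypes, so the pedigree is consistent.

Yes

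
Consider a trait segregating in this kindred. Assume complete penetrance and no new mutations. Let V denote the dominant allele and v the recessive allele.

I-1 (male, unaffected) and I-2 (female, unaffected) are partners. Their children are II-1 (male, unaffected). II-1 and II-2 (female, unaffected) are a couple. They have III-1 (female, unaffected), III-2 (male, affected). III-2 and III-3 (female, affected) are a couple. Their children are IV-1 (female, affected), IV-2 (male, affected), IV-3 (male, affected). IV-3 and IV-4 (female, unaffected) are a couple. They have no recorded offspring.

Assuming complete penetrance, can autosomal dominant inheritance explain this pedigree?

Under autosomal dominant, III-2 (affected, male) cannot arise from II-1 (unaffected) × II-2 (unaffected).

No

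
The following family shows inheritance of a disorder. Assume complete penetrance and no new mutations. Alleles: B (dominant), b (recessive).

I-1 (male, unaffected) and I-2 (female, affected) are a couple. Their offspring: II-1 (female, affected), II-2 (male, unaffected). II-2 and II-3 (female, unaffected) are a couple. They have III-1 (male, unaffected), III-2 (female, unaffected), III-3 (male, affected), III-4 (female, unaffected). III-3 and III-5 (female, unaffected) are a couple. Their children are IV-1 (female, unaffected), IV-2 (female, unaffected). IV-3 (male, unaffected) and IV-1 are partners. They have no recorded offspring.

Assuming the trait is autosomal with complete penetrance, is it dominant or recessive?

recessive

II-2 and II-3 are both unaffected yet have an affected child III-3. Under dominance, an affected child requires at least one affected parent, so the trait cannot be dominant.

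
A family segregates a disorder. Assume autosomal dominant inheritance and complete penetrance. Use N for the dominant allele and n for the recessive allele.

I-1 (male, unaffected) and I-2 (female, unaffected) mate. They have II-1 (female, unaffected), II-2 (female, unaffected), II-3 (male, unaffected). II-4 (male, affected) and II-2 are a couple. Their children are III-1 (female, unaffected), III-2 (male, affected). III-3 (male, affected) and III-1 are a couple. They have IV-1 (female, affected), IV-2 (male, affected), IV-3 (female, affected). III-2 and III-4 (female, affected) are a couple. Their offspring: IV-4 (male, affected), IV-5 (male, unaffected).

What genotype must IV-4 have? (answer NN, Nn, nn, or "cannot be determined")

IV-4's phenotype allows NN or Nn, and no parent or child forces a single allele at both positions; consistent genotype assignments exist with IV-4 as NN or Nn.

cannot be determined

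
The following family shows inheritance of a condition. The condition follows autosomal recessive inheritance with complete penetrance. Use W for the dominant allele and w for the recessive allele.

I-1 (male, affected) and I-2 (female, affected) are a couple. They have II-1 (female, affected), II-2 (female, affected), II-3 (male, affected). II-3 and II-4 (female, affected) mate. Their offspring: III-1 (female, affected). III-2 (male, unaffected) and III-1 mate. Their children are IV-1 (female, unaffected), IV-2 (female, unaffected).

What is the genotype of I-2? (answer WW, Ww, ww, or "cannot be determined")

ww

I-2 is affected, so I-2 is ww.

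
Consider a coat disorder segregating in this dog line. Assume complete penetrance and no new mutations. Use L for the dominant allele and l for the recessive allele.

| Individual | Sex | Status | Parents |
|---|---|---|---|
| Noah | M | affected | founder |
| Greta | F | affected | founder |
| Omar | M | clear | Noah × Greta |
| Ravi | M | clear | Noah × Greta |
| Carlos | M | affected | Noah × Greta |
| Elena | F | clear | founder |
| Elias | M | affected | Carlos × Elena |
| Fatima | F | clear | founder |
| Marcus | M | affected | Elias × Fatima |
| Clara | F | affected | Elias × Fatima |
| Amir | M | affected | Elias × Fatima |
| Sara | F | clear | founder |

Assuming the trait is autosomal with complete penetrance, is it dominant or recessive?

dominant

Noah and Greta are both affected yet have a clear child Omar. Under a recessive model two affected parents are homozygous and every child would be affected, so the trait cannot be recessive.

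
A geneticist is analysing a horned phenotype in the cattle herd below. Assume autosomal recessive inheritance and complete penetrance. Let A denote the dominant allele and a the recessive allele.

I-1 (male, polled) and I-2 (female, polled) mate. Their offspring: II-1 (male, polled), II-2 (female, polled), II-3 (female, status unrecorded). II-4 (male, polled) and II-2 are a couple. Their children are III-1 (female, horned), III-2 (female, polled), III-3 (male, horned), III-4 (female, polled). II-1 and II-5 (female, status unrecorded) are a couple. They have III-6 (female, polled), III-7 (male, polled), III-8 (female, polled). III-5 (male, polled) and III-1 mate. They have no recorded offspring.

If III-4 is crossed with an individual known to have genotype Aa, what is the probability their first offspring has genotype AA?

1/3

II-4 is polled so carries A and passed a to III-1 (aa), so II-4 is Aa.
II-2 is polled so carries A and passed a to III-1 (aa), so II-2 is Aa.
III-4 is a polled offspring of II-4 (Aa) × II-2 (Aa), whose cross gives 1/4 AA : 1/2 Aa : 1/4 aa; conditioning on being polled, III-4 is AA with probability 1/3, Aa with probability 2/3.
Summing over parental genotype combinations, P(offspring has genotype AA) = 1/3·1/2 + 2/3·1/4 = 1/3.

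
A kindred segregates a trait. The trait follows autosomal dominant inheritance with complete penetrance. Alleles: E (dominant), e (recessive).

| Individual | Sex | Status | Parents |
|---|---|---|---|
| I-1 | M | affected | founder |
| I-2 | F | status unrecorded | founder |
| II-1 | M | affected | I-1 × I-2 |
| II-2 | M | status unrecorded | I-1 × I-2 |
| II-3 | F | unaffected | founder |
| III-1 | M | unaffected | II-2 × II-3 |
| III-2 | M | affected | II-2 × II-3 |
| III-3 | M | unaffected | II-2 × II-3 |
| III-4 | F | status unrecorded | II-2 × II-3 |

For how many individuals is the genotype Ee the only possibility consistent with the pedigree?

2

Obligate heterozygotes: II-2 passed E to III-2 (Ee, whose e came from II-3) and passed e to III-1 (ee), so II-2 is Ee; III-2 is affected so carries E and received e from II-3 (ee), so III-2 is Ee.
Every other individual is either homozygous by phenotype or has at least one consistent homozygous assignment, so the count is 2.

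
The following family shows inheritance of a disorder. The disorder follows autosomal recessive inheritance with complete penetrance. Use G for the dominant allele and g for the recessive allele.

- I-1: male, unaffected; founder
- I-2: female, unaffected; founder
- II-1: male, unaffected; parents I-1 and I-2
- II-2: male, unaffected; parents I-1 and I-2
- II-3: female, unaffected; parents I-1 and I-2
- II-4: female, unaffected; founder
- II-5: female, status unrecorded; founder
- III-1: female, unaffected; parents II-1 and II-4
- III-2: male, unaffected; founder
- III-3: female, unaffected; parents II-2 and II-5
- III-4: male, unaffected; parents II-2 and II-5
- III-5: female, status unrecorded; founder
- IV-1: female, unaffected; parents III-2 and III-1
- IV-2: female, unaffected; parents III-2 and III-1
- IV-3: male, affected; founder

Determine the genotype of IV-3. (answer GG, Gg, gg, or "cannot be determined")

IV-3 is affected, so IV-3 is gg.

gg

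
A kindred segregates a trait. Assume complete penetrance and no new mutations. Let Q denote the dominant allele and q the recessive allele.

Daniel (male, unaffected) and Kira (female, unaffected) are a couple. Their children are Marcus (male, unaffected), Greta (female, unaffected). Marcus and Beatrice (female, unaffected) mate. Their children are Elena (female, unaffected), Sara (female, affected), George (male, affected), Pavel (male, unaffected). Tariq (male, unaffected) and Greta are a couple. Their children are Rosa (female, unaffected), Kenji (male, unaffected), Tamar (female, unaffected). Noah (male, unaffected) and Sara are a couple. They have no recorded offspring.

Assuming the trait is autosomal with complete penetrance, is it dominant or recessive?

recessive

Marcus and Beatrice are both unaffected yet have an affected child Sara. Under dominance, an affected child requires at least one affected parent, so the trait cannot be dominant.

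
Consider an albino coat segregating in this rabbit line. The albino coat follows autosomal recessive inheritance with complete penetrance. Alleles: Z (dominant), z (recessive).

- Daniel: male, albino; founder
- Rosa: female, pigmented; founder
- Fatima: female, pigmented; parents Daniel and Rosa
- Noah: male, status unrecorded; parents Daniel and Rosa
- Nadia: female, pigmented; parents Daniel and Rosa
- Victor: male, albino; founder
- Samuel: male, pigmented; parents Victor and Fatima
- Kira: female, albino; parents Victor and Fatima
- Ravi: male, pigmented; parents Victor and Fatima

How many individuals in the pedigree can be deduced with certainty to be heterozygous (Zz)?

Obligate heterozygotes: Fatima is pigmented so carries Z and received z from Daniel (zz), so Fatima is Zz; Nadia is pigmented so carries Z and received z from Daniel (zz), so Nadia is Zz; Samuel is pigmented so carries Z and received z from Victor (zz), so Samuel is Zz; Ravi is pigmented so carries Z and received z from Victor (zz), so Ravi is Zz.
Every other individual is either homozygous by phenotype or has at least one consistent homozygous assignment, so the count is 4.

4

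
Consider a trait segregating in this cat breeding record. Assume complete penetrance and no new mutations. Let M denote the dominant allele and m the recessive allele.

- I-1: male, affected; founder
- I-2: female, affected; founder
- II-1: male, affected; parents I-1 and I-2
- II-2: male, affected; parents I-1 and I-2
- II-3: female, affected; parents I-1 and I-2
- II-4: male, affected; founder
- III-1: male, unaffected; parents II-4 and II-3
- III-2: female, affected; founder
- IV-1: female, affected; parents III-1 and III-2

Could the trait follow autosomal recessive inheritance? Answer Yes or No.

Under autosomal recessive, III-1 (unaffected, male) cannot arise from II-4 (affected) × II-3 (affected).

No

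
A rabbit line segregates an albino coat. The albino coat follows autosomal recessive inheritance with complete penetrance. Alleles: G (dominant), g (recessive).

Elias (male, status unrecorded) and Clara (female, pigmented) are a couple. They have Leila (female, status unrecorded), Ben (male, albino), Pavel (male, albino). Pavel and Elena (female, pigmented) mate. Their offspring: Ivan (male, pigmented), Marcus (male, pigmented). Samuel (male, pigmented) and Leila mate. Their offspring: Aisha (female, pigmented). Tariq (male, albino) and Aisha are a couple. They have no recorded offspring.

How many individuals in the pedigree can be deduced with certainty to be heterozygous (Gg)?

Obligate heterozygotes: Clara is pigmented so carries G and passed g to Ben (gg), so Clara is Gg; Ivan is pigmented so carries G and received g from Pavel (gg), so Ivan is Gg; Marcus is pigmented so carries G and received g from Pavel (gg), so Marcus is Gg.
Every other individual is either homozygous by phenotype or has at least one consistent homozygous assignment, so the count is 3.

3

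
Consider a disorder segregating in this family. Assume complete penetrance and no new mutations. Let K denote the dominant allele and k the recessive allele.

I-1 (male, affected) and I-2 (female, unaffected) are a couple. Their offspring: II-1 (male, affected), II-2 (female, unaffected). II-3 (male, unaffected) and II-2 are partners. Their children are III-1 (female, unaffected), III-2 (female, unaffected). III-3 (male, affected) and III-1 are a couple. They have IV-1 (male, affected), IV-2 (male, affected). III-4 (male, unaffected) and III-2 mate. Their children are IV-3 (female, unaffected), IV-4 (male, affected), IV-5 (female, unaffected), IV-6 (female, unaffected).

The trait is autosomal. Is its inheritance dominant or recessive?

recessive

III-4 and III-2 are both unaffected yet have an affected child IV-4. Under dominance, an affected child requires at least one affected parent, so the trait cannot be dominant.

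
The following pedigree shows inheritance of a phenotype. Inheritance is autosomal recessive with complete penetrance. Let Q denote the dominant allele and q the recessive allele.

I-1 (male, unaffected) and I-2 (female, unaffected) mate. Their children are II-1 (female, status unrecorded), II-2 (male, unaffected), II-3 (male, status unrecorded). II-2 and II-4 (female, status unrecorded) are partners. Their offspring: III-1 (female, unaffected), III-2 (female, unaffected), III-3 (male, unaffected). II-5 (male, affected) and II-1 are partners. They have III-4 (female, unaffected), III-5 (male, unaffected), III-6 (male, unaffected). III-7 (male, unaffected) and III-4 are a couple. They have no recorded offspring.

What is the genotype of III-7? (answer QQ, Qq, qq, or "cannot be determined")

III-7's phenotype allows QQ or Qq, and no parent or child forces a single allele at both positions; consistent genotype assignments exist with III-7 as QQ or Qq.

cannot be determined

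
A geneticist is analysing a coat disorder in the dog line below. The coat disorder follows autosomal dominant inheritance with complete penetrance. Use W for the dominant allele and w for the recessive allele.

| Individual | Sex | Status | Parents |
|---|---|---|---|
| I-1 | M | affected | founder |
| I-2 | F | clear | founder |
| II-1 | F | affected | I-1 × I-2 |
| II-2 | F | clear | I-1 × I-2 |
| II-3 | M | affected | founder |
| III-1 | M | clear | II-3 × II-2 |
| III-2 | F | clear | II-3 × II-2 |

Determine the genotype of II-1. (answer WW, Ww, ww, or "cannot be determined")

Ww

From phenotype alone, II-1 is WW or Ww.
II-1 is affected so carries W and received w from I-2 (ww), so II-1 is Ww.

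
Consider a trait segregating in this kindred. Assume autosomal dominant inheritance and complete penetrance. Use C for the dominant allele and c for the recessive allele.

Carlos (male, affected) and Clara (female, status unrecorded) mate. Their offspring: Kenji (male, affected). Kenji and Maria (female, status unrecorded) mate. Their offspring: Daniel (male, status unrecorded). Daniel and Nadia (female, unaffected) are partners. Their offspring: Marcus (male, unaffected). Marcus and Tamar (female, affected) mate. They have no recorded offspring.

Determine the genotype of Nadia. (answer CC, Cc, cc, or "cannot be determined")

Nadia is unaffected, so Nadia is cc.

cc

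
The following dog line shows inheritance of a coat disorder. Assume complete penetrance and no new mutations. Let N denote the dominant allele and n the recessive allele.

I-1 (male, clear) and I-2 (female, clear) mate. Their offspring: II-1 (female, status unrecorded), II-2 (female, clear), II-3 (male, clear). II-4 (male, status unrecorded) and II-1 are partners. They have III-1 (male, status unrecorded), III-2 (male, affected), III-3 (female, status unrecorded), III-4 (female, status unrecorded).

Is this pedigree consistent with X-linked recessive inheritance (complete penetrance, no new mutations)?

Yes

A consistent assignment under X-linked recessive exists: I-1 X^N Y, I-2 X^N X^n, II-1 X^N X^n, II-2 X^N X^N, II-3 X^N Y, II-4 X^N Y, III-1 X^N Y, III-2 X^n Y, III-3 X^N X^N, III-4 X^N X^N.
In this assignment every recorded phenotype matches its genotype and every non-founder's genotype is obtainable from its parents' genotypes, so the pedigree is consistent.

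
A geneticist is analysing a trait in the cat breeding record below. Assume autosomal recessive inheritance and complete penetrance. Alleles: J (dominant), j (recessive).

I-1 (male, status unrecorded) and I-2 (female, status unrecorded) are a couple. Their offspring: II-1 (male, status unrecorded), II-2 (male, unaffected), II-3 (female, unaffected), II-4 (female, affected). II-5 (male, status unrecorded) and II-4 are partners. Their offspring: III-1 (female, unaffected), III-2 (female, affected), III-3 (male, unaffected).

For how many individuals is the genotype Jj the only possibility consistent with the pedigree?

3

Obligate heterozygotes: II-5 passed J to III-1 (Jj, whose j came from II-4) and passed j to III-2 (jj), so II-5 is Jj; III-1 is unaffected so carries J and received j from II-4 (jj), so III-1 is Jj; III-3 is unaffected so carries J and received j from II-4 (jj), so III-3 is Jj.
Every other individual is either homozygous by phenotype or has at least one consistent homozygous assignment, so the count is 3.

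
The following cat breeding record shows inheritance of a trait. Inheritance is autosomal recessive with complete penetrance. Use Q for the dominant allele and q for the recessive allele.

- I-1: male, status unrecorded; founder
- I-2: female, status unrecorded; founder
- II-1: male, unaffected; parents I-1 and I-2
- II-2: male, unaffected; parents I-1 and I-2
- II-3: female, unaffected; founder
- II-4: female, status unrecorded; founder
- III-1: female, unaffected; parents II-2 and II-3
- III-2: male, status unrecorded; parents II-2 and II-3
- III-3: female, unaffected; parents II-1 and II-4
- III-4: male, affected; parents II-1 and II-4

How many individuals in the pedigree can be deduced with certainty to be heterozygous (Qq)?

Obligate heterozygotes: II-1 is unaffected so carries Q and passed q to III-4 (qq), so II-1 is Qq.
Every other individual is either homozygous by phenotype or has at least one consistent homozygous assignment, so the count is 1.

1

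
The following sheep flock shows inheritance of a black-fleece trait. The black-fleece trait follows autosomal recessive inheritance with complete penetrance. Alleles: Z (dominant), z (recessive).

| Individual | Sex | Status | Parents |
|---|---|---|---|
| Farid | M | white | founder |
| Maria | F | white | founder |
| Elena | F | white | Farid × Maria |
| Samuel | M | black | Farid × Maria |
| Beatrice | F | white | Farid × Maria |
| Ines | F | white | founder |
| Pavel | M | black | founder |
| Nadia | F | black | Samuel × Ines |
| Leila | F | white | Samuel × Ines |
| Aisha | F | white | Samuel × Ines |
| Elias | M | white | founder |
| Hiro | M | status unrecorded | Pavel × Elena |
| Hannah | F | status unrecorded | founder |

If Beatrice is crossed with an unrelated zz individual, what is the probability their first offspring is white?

2/3

Farid is white so carries Z and passed z to Samuel (zz), so Farid is Zz.
Maria is white so carries Z and passed z to Samuel (zz), so Maria is Zz.
Beatrice is a white offspring of Farid (Zz) × Maria (Zz), whose cross gives 1/4 ZZ : 1/2 Zz : 1/4 zz; conditioning on being white, Beatrice is ZZ with probability 1/3, Zz with probability 2/3.
Summing over parental genotype combinations, P(offspring is white) = 1/3·1 + 2/3·1/2 = 2/3.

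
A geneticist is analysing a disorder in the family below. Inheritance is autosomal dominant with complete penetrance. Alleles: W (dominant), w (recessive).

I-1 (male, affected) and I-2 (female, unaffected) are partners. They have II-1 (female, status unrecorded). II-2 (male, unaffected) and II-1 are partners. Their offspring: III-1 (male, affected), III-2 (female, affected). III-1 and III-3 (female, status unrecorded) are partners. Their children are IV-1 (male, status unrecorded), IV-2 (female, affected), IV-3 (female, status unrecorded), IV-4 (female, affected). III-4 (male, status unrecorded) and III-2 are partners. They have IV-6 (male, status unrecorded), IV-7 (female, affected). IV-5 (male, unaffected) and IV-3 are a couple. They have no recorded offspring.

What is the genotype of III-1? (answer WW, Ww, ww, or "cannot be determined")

Ww

From phenotype alone, III-1 is WW or Ww.
III-1 is affected so carries W and received w from II-2 (ww), so III-1 is Ww.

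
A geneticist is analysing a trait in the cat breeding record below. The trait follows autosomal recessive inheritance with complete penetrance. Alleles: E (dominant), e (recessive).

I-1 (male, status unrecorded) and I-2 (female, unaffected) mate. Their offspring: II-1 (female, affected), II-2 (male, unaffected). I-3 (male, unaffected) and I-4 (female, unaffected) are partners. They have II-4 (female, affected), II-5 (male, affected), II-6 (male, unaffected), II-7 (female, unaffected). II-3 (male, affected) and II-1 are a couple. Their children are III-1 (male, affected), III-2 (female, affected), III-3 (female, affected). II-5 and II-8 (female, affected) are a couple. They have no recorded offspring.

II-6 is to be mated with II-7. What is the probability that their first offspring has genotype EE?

I-3 is unaffected so carries E and passed e to II-4 (ee), so I-3 is Ee.
I-4 is unaffected so carries E and passed e to II-4 (ee), so I-4 is Ee.
II-6 is an unaffected offspring of I-3 (Ee) × I-4 (Ee), whose cross gives 1/4 EE : 1/2 Ee : 1/4 ee; conditioning on being unaffected, II-6 is EE with probability 1/3, Ee with probability 2/3.
II-7 is an unaffected offspring of I-3 (Ee) × I-4 (Ee), whose cross gives 1/4 EE : 1/2 Ee : 1/4 ee; conditioning on being unaffected, II-7 is EE with probability 1/3, Ee with probability 2/3.
Summing over parental genotype combinations, P(offspring has genotype EE) = 1/9·1 + 2/9·1/2 + 2/9·1/2 + 4/9·1/4 = 4/9.

4/9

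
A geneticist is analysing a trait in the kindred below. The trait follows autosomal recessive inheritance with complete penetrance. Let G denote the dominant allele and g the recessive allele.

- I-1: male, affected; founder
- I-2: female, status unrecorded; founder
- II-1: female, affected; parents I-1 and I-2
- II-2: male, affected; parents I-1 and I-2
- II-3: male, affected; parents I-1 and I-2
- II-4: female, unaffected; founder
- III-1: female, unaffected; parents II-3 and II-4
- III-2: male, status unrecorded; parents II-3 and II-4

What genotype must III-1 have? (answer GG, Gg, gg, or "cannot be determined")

Gg

From phenotype alone, III-1 is GG or Gg.
III-1 is unaffected so carries G and received g from II-3 (gg), so III-1 is Gg.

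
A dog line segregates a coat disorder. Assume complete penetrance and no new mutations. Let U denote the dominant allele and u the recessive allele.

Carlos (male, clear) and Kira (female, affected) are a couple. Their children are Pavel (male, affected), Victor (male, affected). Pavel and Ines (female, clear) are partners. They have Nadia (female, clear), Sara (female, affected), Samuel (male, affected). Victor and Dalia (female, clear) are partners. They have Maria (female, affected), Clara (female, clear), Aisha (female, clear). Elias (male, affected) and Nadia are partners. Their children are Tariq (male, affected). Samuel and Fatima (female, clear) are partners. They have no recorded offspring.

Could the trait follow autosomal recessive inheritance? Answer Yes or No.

Yes

A consistent assignment under autosomal recessive exists: Carlos Uu, Kira uu, Pavel uu, Victor uu, Ines Uu, Dalia Uu, Nadia Uu, Sara uu, Samuel uu, Elias uu, Fatima UU, Maria uu, Clara Uu, Aisha Uu, Tariq uu.
In this assignment every recorded phenotype matches its genotype and every non-founder's genotype is obtainable from its parents' genotypes, so the pedigree is consistent.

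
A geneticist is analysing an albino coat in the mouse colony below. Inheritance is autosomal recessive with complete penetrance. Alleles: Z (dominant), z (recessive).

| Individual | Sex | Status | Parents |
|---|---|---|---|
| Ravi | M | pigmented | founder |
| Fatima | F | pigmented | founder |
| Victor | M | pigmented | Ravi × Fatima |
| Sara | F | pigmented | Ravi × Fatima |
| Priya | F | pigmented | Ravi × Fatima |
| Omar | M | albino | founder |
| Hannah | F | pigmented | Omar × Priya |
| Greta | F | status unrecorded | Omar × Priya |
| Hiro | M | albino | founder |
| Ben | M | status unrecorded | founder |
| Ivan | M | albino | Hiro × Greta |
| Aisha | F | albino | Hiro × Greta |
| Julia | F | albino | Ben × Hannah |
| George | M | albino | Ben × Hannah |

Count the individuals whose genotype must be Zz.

1

Obligate heterozygotes: Hannah is pigmented so carries Z and received z from Omar (zz), so Hannah is Zz.
Every other individual is either homozygous by phenotype or has at least one consistent homozygous assignment, so the count is 1.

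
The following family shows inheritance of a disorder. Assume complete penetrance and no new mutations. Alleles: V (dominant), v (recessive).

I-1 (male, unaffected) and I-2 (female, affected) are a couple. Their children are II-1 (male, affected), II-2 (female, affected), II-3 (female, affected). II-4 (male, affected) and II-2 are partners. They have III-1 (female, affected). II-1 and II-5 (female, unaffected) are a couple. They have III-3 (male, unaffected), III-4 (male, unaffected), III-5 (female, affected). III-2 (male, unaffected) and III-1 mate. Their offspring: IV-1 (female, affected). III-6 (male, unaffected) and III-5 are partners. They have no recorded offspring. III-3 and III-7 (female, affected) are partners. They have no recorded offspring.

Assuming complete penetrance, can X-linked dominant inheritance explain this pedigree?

A consistent assignment under X-linked dominant exists: I-1 X^v Y, I-2 X^V X^V, II-1 X^V Y, II-2 X^V X^v, II-3 X^V X^v, II-4 X^V Y, II-5 X^v X^v, III-1 X^V X^V, III-2 X^v Y, III-3 X^v Y, III-4 X^v Y, III-5 X^V X^v, III-6 X^v Y, III-7 X^V X^V, IV-1 X^V X^v.
In this assignment every recorded phenotype matches its genotype and every non-founder's genotype is obtainable from its parents' genotypes, so the pedigree is consistent.

Yes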